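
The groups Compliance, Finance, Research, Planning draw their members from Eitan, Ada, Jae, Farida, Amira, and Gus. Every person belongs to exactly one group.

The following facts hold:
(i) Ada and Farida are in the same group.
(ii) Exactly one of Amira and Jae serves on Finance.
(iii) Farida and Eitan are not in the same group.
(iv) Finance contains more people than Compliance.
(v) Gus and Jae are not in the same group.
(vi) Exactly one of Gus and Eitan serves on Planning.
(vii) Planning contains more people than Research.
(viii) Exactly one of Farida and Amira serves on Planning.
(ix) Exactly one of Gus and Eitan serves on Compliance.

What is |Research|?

0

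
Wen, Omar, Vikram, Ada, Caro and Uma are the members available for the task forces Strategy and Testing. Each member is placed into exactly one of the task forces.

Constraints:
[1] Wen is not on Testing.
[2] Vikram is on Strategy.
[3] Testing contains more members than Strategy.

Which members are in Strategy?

From (1): Wen ∉ Testing.
From (2): Vikram ∈ Strategy.
Only one task force left: Wen ∈ Strategy.
Suppose Omar ∈ Strategy: no assignment then satisfies all the clues, so Omar ∉ Strategy.

Strategy = {Vikram, Wen}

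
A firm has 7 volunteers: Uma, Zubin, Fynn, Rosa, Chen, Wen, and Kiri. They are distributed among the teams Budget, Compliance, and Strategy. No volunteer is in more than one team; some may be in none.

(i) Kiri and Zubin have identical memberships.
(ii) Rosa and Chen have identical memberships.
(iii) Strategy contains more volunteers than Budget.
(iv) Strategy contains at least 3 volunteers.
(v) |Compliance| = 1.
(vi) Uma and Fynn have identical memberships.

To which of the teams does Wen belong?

Wen: Compliance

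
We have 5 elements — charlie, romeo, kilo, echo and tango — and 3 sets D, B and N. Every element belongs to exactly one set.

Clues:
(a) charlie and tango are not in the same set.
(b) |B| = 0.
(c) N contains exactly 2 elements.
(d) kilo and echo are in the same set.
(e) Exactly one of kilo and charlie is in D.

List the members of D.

D = {echo, kilo, tango}

(b): B already has 0, so the rest are out.
Suppose charlie ∈ D: no assignment then satisfies all the clues, so charlie ∉ D.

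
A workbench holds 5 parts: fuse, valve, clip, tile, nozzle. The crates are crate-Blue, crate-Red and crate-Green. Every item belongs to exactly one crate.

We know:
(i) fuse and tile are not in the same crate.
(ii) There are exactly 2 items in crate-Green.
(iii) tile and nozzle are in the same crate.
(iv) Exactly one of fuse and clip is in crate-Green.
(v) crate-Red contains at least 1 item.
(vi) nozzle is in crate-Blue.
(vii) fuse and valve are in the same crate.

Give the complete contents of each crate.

crate-Blue = {nozzle, tile}; crate-Red = {clip}; crate-Green = {fuse, valve}

From (vi): nozzle ∈ crate-Blue.
(iii): tile matches nozzle: tile ∈ crate-Blue.
(i): fuse ∉ crate-Blue.
(vii): valve matches fuse: valve ∉ crate-Blue.
Suppose fuse ∈ crate-Red: no assignment then satisfies all the clues, so fuse ∉ crate-Red.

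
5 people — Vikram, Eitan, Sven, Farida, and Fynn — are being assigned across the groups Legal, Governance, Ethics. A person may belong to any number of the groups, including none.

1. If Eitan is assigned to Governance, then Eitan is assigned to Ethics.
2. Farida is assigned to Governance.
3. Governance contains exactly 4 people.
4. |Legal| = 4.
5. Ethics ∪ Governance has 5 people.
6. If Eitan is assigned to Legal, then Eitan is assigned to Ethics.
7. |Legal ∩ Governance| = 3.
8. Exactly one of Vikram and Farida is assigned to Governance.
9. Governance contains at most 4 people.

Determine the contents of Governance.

From (2): Farida ∈ Governance.
(8) (exactly one): Vikram ∉ Governance.
(3): only 4 candidates remain for Governance, so all are in.
(1): Eitan ∈ Ethics.

Governance = {Eitan, Farida, Fynn, Sven}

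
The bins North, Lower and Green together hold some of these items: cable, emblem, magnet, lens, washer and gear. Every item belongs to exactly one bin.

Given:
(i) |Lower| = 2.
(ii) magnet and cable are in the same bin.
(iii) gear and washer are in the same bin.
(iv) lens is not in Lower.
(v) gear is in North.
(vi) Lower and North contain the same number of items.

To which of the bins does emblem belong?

emblem: Green

From (iv): lens ∉ Lower.
From (v): gear ∈ North.
(iii): washer matches gear: washer ∈ North.
Suppose emblem ∈ North: no assignment then satisfies all the clues, so emblem ∉ North.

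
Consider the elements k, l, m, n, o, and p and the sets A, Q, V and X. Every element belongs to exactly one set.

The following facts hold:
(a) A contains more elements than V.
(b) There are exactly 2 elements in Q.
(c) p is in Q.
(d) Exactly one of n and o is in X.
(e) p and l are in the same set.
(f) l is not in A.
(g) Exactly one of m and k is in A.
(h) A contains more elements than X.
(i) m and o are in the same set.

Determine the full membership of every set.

A = {m, o}; Q = {l, p}; V = {k}; X = {n}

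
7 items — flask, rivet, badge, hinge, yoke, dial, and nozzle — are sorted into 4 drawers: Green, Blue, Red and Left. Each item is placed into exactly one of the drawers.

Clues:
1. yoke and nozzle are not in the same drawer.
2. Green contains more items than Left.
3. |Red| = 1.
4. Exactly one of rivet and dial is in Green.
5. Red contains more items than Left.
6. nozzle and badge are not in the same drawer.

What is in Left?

Left = {}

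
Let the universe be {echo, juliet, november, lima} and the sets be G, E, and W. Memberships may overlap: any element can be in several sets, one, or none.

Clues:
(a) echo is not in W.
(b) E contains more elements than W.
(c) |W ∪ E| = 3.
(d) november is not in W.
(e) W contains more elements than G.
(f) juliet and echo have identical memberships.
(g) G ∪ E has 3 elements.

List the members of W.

W = {lima}

From (a): echo ∉ W.
From (d): november ∉ W.
(f): juliet matches echo: juliet ∉ W.
Suppose lima ∉ W: no assignment then satisfies all the clues, so lima ∈ W.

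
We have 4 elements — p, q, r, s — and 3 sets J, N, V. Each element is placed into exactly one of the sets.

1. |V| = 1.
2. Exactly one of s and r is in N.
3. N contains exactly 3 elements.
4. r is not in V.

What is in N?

N = {p, q, r}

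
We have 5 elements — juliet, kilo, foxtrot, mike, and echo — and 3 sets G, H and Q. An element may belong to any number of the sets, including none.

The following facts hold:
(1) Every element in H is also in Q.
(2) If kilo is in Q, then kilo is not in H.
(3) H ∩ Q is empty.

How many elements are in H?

0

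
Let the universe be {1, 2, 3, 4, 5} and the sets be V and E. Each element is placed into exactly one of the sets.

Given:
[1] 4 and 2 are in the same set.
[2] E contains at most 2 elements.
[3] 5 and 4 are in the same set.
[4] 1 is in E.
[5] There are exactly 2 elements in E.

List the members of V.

V = {2, 4, 5}

From (4): 1 ∈ E.
Suppose 2 ∉ V: no assignment then satisfies all the clues, so 2 ∈ V.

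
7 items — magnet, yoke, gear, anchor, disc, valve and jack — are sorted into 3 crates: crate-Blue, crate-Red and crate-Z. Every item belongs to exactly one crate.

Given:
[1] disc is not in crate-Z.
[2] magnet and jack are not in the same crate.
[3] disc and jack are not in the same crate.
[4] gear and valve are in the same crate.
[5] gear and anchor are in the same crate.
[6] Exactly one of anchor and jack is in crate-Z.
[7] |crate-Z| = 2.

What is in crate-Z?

crate-Z = {jack, yoke}

From (1): disc ∉ crate-Z.
Suppose magnet ∈ crate-Z: no assignment then satisfies all the clues, so magnet ∉ crate-Z.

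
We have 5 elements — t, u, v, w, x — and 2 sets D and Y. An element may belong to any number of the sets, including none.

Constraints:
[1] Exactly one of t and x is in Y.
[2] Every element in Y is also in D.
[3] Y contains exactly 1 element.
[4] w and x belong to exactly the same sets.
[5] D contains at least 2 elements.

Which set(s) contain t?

t: D, Y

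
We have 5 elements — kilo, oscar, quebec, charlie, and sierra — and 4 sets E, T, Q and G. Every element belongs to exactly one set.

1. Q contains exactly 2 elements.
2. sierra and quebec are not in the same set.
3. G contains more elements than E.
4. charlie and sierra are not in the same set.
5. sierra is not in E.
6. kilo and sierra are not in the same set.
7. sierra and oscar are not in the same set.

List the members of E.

E = {}

From (5): sierra ∉ E.
Suppose kilo ∈ E: no assignment then satisfies all the clues, so kilo ∉ E.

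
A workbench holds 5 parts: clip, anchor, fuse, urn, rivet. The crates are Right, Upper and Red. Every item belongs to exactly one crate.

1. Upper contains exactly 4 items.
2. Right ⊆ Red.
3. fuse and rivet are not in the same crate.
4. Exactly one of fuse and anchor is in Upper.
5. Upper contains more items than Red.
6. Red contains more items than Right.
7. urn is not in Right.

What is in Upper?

Upper = {anchor, clip, rivet, urn}

From (7): urn ∉ Right.
Suppose clip ∉ Upper: no assignment then satisfies all the clues, so clip ∈ Upper.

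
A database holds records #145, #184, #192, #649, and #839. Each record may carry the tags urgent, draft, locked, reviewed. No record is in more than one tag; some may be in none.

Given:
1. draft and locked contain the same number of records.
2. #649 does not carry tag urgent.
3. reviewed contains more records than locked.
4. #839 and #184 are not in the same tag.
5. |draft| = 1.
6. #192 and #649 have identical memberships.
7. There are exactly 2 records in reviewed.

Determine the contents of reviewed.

reviewed = {#192, #649}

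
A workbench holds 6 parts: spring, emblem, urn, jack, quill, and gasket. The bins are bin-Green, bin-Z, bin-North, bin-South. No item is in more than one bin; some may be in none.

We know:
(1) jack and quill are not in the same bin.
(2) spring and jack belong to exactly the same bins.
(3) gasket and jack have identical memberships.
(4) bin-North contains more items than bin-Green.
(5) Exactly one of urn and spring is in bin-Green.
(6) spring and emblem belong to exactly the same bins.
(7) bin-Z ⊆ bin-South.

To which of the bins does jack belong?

jack: bin-North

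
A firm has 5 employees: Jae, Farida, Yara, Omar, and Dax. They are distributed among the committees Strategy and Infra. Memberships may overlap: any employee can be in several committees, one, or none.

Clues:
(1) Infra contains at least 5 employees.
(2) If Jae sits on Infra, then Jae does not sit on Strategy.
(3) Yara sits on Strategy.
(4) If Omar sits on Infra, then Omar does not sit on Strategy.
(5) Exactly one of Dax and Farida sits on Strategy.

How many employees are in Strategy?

2

From (3): Yara ∈ Strategy.
(1): only 5 candidates remain for Infra, so all are in.
(2): Jae ∉ Strategy.
(4): Omar ∉ Strategy.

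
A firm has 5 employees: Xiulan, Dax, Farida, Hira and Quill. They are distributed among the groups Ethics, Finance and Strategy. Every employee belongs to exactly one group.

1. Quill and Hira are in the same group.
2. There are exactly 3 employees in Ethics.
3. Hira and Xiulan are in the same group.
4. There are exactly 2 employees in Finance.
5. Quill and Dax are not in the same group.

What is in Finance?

Finance = {Dax, Farida}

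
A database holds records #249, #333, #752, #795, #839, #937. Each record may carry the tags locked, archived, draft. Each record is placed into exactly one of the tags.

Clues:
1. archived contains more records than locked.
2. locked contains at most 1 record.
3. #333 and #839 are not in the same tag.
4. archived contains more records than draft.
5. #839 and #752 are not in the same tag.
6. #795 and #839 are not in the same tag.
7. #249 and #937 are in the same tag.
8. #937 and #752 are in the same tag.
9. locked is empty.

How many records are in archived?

5

(9): locked already has 0, so the rest are out.
Suppose #249 ∉ archived: no assignment then satisfies all the clues, so #249 ∈ archived.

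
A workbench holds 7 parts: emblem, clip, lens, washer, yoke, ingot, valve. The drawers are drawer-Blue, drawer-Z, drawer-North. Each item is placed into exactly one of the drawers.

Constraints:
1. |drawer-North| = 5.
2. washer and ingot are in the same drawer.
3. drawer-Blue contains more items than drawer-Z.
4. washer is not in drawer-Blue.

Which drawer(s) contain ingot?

ingot: drawer-North

From (4): washer ∉ drawer-Blue.
(2): ingot matches washer: ingot ∉ drawer-Blue.
Suppose ingot ∈ drawer-Z: no assignment then satisfies all the clues, so ingot ∉ drawer-Z.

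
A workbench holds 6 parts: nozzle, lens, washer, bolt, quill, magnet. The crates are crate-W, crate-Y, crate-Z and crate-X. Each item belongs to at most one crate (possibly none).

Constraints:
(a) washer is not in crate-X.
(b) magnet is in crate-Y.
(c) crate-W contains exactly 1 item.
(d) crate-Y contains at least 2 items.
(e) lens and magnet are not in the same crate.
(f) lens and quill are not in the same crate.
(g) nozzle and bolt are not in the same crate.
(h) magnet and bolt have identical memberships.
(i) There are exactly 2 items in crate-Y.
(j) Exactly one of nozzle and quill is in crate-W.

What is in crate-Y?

From (a): washer ∉ crate-X.
From (b): magnet ∈ crate-Y.
(e): lens ∉ crate-Y.
(h): bolt matches magnet: bolt ∉ crate-W.
(h): bolt matches magnet: bolt ∈ crate-Y.
(i): crate-Y already has 2, so the rest are out.

crate-Y = {bolt, magnet}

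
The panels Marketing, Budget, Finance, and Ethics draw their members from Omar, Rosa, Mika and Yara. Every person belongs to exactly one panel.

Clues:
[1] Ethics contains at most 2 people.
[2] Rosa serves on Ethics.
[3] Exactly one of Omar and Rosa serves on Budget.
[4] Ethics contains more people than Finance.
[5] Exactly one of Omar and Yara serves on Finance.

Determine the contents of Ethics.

Ethics = {Mika, Rosa}

From (2): Rosa ∈ Ethics.
(3) (exactly one): Omar ∈ Budget.
(5) (exactly one): Yara ∈ Finance.
Suppose Mika ∉ Ethics: no assignment then satisfies all the clues, so Mika ∈ Ethics.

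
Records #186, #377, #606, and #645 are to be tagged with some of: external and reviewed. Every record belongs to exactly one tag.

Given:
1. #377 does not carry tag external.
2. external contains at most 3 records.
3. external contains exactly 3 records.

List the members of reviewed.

reviewed = {#377}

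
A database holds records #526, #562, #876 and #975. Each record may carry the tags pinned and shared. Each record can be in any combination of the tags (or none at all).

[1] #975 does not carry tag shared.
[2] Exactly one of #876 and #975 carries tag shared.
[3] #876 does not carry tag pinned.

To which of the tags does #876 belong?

From (1): #975 ∉ shared.
From (3): #876 ∉ pinned.
(2) (exactly one): #876 ∈ shared.

#876: shared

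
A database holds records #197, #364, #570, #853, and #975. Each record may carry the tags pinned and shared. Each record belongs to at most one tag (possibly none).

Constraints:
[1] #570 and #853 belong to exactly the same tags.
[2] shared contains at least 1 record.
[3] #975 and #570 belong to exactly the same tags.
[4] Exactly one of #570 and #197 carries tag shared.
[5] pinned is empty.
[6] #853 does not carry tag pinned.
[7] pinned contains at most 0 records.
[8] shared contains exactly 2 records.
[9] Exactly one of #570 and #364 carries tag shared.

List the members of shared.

shared = {#197, #364}

From (6): #853 ∉ pinned.
(1): #570 matches #853: #570 ∉ pinned.
(3): #975 matches #570: #975 ∉ pinned.
(5): pinned already has 0, so the rest are out.
Suppose #197 ∉ shared: no assignment then satisfies all the clues, so #197 ∈ shared.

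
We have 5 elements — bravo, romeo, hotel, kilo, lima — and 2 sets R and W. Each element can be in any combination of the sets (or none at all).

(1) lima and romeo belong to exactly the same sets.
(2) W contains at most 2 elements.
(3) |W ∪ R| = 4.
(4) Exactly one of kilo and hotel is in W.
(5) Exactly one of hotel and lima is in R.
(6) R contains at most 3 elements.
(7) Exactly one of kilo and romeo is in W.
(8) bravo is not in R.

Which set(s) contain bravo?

From (8): bravo ∉ R.
Suppose bravo ∉ W: no assignment then satisfies all the clues, so bravo ∈ W.

bravo: W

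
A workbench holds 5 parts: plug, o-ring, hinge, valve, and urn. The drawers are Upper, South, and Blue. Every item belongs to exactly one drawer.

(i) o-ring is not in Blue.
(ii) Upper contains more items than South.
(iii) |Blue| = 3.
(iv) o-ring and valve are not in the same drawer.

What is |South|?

0

From (i): o-ring ∉ Blue.
Suppose plug ∈ South: no assignment then satisfies all the clues, so plug ∉ South.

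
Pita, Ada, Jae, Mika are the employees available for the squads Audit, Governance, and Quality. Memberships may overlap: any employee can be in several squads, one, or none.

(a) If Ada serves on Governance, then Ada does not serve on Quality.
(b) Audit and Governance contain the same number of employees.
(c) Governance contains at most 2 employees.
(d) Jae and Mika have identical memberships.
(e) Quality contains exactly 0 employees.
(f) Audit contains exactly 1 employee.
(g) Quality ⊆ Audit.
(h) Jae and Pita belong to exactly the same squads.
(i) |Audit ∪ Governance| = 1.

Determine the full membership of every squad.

Audit = {Ada}; Governance = {Ada}; Quality = {}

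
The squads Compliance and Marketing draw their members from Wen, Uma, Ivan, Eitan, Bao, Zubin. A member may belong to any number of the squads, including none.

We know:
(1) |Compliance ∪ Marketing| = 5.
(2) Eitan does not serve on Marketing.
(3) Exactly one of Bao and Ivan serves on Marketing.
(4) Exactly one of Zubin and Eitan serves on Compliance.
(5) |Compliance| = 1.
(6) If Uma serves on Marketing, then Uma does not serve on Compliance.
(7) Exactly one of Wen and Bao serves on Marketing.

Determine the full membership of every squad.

Compliance = {Eitan}; Marketing = {Ivan, Uma, Wen, Zubin}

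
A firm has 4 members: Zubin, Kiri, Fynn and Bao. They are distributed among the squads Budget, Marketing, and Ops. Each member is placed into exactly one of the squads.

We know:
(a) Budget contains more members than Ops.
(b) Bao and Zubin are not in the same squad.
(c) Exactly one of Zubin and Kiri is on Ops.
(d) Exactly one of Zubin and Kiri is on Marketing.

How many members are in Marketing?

1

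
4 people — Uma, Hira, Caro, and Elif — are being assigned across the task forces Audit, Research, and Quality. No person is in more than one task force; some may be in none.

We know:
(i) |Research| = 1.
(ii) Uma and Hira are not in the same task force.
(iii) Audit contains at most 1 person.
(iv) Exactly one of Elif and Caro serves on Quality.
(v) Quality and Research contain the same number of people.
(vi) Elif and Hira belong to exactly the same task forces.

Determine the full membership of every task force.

Audit = {}; Research = {Uma}; Quality = {Caro}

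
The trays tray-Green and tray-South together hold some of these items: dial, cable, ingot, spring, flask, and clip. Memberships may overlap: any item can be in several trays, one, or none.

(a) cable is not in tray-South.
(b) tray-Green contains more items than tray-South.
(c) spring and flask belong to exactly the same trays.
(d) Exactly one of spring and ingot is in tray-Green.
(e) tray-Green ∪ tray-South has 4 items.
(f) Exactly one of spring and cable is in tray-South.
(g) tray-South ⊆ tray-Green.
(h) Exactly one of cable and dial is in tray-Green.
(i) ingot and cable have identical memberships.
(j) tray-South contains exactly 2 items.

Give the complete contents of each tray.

tray-Green = {clip, dial, flask, spring}; tray-South = {flask, spring}

From (a): cable ∉ tray-South.
(f) (exactly one): spring ∈ tray-South.
(g) with spring ∈ tray-South: spring ∈ tray-Green.
(i): ingot matches cable: ingot ∉ tray-South.
(c): flask matches spring: flask ∈ tray-Green.
(c): flask matches spring: flask ∈ tray-South.
(d) (exactly one): ingot ∉ tray-Green.
(i): cable matches ingot: cable ∉ tray-Green.
(j): tray-South already has 2, so the rest are out.
(h) (exactly one): dial ∈ tray-Green.
Suppose clip ∉ tray-Green: no assignment then satisfies all the clues, so clip ∈ tray-Green.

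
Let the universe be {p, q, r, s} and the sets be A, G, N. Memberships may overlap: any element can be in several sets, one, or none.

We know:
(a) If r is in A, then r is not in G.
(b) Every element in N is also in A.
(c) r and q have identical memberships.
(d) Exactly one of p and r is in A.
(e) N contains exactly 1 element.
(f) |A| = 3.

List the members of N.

N = {s}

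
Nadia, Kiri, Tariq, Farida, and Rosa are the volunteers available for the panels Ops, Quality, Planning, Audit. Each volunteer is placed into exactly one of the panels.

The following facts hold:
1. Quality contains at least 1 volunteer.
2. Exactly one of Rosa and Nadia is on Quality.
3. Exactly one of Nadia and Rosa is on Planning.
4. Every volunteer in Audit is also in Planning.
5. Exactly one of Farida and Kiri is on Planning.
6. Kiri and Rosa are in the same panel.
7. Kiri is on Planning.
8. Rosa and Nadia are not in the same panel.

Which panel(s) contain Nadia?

Nadia: Quality

From (7): Kiri ∈ Planning.
(5) (exactly one): Farida ∉ Planning.
(6): Rosa matches Kiri: Rosa ∉ Ops.
(6): Rosa matches Kiri: Rosa ∉ Quality.
(6): Rosa matches Kiri: Rosa ∈ Planning.
(8): Nadia ∉ Planning.
(2) (exactly one): Nadia ∈ Quality.
(4) contrapositive: Farida ∉ Audit.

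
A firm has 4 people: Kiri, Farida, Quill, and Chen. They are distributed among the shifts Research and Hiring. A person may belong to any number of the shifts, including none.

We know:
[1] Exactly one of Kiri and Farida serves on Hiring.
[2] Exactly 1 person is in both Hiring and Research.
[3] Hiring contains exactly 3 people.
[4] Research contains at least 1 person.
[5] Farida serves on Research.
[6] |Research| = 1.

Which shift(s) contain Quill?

From (5): Farida ∈ Research.
(6): Research already has 1, so the rest are out.
Suppose Quill ∉ Hiring: no assignment then satisfies all the clues, so Quill ∈ Hiring.

Quill: Hiring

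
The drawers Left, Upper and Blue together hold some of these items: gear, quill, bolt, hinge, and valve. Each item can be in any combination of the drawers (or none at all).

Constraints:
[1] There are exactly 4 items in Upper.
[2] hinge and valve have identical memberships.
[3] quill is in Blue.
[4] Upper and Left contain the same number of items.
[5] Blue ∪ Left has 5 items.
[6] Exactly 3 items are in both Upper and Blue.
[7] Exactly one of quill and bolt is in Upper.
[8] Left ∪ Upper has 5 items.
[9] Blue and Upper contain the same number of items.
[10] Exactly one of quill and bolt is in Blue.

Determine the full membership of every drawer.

Left = {bolt, hinge, quill, valve}; Upper = {bolt, gear, hinge, valve}; Blue = {gear, hinge, quill, valve}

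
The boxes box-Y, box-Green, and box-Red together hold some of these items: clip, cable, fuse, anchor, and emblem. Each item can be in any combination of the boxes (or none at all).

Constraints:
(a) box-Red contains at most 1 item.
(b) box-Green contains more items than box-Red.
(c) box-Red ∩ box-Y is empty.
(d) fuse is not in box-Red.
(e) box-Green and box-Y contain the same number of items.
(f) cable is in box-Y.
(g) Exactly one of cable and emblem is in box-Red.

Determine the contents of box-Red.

box-Red = {emblem}

From (d): fuse ∉ box-Red.
From (f): cable ∈ box-Y.
(c) (disjoint): cable ∉ box-Red.
(g) (exactly one): emblem ∈ box-Red.
(a): box-Red already has 1, so the rest are out.
(c) (disjoint): emblem ∉ box-Y.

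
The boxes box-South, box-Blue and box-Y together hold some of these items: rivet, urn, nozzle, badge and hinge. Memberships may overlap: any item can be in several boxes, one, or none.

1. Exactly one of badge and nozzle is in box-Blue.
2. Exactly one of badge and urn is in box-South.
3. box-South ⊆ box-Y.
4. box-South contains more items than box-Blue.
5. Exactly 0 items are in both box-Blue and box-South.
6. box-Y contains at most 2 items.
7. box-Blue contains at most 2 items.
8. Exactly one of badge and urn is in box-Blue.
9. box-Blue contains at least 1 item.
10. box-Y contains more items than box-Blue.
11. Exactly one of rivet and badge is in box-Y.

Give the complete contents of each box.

box-South = {rivet, urn}; box-Blue = {badge}; box-Y = {rivet, urn}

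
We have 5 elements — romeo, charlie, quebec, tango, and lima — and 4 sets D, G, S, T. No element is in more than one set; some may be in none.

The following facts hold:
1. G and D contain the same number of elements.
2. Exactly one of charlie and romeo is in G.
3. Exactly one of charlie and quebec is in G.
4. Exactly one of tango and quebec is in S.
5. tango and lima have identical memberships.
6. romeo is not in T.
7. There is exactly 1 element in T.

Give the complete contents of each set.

From (6): romeo ∉ T.
Suppose romeo ∉ D: no assignment then satisfies all the clues, so romeo ∈ D.

D = {romeo}; G = {charlie}; S = {lima, tango}; T = {quebec}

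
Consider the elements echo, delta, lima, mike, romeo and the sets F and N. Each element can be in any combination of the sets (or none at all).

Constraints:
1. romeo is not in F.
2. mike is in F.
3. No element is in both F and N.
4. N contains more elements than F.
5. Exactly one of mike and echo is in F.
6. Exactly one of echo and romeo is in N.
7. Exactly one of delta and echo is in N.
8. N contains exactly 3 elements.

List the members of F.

F = {mike}

From (1): romeo ∉ F.
From (2): mike ∈ F.
(3) (disjoint): mike ∉ N.
(5) (exactly one): echo ∉ F.
Suppose delta ∈ F: no assignment then satisfies all the clues, so delta ∉ F.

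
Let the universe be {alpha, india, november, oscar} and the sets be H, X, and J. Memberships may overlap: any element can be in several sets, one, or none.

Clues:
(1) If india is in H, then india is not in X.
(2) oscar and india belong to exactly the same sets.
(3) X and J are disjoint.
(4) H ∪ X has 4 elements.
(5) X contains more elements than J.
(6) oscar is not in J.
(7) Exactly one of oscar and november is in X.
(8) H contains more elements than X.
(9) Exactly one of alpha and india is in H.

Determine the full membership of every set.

H = {india, november, oscar}; X = {alpha, november}; J = {}

From (6): oscar ∉ J.
(2): india matches oscar: india ∉ J.
Suppose alpha ∈ H: no assignment then satisfies all the clues, so alpha ∉ H.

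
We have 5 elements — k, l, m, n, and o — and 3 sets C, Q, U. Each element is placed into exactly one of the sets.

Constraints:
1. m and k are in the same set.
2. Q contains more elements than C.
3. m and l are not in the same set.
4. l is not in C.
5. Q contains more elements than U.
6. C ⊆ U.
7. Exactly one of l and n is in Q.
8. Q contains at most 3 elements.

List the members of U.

U = {l, o}

From (4): l ∉ C.
Suppose k ∈ U: no assignment then satisfies all the clues, so k ∉ U.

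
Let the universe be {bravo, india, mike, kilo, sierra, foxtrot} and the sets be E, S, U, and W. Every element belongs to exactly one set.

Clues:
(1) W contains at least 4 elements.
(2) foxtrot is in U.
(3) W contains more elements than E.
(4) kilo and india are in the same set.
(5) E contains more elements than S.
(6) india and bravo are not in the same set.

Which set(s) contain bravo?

bravo: E

From (2): foxtrot ∈ U.
Suppose bravo ∉ E: no assignment then satisfies all the clues, so bravo ∈ E.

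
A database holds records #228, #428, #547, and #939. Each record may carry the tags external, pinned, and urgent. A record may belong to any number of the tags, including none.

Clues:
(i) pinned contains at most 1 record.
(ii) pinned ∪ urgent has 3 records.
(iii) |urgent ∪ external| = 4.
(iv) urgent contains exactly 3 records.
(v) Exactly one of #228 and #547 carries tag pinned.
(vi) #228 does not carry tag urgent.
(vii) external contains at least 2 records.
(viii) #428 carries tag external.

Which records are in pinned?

pinned = {#547}

From (vi): #228 ∉ urgent.
From (viii): #428 ∈ external.
(iv): only 3 candidates remain for urgent, so all are in.
Suppose #228 ∈ pinned: no assignment then satisfies all the clues, so #228 ∉ pinned.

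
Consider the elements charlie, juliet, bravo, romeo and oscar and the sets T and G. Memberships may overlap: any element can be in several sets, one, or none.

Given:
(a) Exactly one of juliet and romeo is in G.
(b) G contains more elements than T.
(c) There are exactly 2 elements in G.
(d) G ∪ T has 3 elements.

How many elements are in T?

1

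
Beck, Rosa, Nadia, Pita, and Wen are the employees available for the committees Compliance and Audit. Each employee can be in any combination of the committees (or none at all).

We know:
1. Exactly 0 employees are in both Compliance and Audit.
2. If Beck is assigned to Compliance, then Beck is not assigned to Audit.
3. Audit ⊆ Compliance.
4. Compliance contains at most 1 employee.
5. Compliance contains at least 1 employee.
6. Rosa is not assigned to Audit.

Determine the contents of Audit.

Audit = {}

From (6): Rosa ∉ Audit.
Suppose Beck ∈ Audit: no assignment then satisfies all the clues, so Beck ∉ Audit.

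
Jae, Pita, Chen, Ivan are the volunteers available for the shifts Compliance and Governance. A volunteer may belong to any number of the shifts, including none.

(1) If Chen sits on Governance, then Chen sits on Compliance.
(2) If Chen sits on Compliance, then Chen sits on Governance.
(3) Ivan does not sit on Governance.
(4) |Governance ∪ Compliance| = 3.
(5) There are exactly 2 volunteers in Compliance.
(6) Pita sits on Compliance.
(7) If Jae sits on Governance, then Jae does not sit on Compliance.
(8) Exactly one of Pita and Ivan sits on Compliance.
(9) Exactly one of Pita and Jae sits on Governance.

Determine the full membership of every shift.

Compliance = {Chen, Pita}; Governance = {Chen, Jae}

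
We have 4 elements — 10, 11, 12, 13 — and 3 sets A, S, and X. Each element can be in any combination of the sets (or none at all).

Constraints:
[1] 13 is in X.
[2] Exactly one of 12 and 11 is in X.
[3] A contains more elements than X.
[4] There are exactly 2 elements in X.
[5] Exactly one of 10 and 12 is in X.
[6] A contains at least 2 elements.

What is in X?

X = {12, 13}

From (1): 13 ∈ X.
Suppose 10 ∈ X: no assignment then satisfies all the clues, so 10 ∉ X.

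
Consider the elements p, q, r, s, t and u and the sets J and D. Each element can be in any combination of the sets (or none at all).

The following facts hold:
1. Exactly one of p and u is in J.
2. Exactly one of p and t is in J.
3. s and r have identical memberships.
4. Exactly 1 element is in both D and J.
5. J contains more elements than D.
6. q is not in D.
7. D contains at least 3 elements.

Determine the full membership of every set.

J = {p, q, r, s}; D = {p, t, u}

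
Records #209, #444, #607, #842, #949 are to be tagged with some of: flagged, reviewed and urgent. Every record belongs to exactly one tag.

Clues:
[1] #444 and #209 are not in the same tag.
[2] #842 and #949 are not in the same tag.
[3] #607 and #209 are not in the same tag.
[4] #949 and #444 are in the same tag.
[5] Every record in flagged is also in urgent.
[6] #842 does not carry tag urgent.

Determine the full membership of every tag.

flagged = {}; reviewed = {#209, #842}; urgent = {#444, #607, #949}

From (6): #842 ∉ urgent.
(5) contrapositive: #842 ∉ flagged.
Only one tag left: #842 ∈ reviewed.
(2): #949 ∉ reviewed.
(4): #444 matches #949: #444 ∉ reviewed.
Suppose #209 ∈ flagged: no assignment then satisfies all the clues, so #209 ∉ flagged.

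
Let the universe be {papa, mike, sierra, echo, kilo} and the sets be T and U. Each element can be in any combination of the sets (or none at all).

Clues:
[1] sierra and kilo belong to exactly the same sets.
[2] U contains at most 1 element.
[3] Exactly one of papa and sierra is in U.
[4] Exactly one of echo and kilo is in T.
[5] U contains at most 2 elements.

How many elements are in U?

1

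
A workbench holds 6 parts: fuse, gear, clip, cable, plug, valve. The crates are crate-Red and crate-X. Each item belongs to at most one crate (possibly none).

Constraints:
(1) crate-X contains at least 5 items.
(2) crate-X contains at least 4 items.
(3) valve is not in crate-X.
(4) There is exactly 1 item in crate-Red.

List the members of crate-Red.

crate-Red = {valve}

From (3): valve ∉ crate-X.
(1): only 5 candidates remain for crate-X, so all are in.
(4): only 1 candidates remain for crate-Red, so all are in.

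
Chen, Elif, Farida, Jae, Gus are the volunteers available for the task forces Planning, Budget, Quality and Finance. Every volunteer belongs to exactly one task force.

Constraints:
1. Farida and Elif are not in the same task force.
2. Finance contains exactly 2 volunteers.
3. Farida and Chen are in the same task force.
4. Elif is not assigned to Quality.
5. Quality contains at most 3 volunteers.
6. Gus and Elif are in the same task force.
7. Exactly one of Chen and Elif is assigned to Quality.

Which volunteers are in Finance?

Finance = {Elif, Gus}

From (4): Elif ∉ Quality.
(6): Gus matches Elif: Gus ∉ Quality.
(7) (exactly one): Chen ∈ Quality.
(3): Farida matches Chen: Farida ∉ Planning.
(3): Farida matches Chen: Farida ∉ Budget.
(3): Farida matches Chen: Farida ∈ Quality.
Suppose Elif ∉ Finance: no assignment then satisfies all the clues, so Elif ∈ Finance.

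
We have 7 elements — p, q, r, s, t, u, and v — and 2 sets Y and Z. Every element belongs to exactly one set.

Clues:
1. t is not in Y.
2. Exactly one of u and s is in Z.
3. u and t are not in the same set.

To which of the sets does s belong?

s: Z

From (1): t ∉ Y.
Only one set left: t ∈ Z.
(3): u ∉ Z.
Only one set left: u ∈ Y.
(2) (exactly one): s ∈ Z.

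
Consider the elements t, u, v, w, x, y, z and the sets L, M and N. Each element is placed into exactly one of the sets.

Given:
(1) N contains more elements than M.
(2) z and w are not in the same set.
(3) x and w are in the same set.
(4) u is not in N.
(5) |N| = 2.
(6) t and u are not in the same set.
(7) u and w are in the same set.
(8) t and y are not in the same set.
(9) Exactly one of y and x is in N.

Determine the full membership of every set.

L = {u, v, w, x}; M = {t}; N = {y, z}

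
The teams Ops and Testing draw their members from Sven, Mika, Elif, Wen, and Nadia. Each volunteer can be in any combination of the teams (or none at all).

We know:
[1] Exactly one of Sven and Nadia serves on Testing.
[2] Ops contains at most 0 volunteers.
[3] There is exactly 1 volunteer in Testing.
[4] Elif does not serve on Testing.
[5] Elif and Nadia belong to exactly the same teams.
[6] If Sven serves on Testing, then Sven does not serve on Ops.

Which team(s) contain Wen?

Wen: none

From (4): Elif ∉ Testing.
(2): Ops already has 0, so the rest are out.
(5): Nadia matches Elif: Nadia ∉ Testing.
(1) (exactly one): Sven ∈ Testing.
(3): Testing already has 1, so the rest are out.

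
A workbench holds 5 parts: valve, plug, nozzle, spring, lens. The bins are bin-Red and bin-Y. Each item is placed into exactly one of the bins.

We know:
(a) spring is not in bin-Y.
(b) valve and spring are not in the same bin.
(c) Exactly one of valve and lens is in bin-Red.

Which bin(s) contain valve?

valve: bin-Y

From (a): spring ∉ bin-Y.
Only one bin left: spring ∈ bin-Red.
(b): valve ∉ bin-Red.
(c) (exactly one): lens ∈ bin-Red.
Only one bin left: valve ∈ bin-Y.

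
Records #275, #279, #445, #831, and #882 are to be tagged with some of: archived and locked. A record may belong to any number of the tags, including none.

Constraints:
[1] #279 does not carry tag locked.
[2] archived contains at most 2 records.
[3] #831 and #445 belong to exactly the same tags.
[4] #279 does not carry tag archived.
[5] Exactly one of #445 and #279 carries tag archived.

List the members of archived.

From (1): #279 ∉ locked.
From (4): #279 ∉ archived.
(5) (exactly one): #445 ∈ archived.
(3): #831 matches #445: #831 ∈ archived.
(2): archived already has 2, so the rest are out.

archived = {#445, #831}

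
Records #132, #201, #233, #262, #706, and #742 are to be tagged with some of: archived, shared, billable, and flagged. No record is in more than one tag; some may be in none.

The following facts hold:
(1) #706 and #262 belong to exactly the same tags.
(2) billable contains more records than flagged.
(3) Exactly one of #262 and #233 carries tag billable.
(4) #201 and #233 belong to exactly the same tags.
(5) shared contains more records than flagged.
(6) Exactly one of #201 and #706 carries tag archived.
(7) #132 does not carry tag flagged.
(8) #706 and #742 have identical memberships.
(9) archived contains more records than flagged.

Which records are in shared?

From (7): #132 ∉ flagged.
Suppose #132 ∉ shared: no assignment then satisfies all the clues, so #132 ∈ shared.

shared = {#132}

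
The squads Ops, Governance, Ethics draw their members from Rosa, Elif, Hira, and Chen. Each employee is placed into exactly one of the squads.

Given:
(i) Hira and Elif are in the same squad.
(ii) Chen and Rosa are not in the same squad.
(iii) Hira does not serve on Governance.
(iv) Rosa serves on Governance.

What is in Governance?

Governance = {Rosa}

From (iii): Hira ∉ Governance.
From (iv): Rosa ∈ Governance.
(i): Elif matches Hira: Elif ∉ Governance.
(ii): Chen ∉ Governance.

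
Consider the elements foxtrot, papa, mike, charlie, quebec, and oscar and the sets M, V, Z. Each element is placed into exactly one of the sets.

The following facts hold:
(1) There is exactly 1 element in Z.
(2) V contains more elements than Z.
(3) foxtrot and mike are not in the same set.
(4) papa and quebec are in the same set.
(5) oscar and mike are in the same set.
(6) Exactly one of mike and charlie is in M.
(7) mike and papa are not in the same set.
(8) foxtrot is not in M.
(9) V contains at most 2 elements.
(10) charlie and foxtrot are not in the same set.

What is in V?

V = {mike, oscar}

From (8): foxtrot ∉ M.
Suppose foxtrot ∈ V: no assignment then satisfies all the clues, so foxtrot ∉ V.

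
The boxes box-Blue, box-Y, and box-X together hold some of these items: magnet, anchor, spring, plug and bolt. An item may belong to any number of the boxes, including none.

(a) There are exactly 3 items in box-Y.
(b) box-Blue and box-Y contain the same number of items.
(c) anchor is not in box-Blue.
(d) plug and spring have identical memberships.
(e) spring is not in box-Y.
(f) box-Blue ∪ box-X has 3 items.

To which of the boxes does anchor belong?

From (c): anchor ∉ box-Blue.
From (e): spring ∉ box-Y.
(d): plug matches spring: plug ∉ box-Y.
(a): only 3 candidates remain for box-Y, so all are in.
Suppose anchor ∈ box-X: no assignment then satisfies all the clues, so anchor ∉ box-X.

anchor: box-Y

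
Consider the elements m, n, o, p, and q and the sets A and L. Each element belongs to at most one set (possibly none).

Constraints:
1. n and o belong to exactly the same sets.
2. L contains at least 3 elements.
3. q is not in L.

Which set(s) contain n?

n: L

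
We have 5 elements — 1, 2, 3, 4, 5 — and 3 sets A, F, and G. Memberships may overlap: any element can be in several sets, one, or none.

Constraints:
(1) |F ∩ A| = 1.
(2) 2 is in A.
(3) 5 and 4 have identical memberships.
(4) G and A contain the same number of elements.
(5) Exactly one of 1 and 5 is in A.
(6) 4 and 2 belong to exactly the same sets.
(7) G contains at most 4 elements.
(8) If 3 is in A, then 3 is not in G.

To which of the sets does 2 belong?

2: A, G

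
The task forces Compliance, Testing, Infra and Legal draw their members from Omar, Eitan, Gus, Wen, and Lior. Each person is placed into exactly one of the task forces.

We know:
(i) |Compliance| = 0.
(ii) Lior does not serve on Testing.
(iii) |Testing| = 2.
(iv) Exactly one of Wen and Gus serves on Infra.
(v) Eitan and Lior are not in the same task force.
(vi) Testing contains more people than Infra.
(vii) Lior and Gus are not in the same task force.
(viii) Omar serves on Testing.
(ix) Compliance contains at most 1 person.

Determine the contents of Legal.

Legal = {Lior, Wen}

From (ii): Lior ∉ Testing.
From (viii): Omar ∈ Testing.
(i): Compliance already has 0, so the rest are out.
Suppose Eitan ∈ Legal: no assignment then satisfies all the clues, so Eitan ∉ Legal.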